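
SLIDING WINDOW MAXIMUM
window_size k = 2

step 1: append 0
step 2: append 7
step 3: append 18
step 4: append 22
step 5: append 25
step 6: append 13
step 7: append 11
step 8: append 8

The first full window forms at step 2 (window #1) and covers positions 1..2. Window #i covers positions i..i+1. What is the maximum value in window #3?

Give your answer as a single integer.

Answer: 22

Derivation:
step 1: append 0 -> window=[0] (not full yet)
step 2: append 7 -> window=[0, 7] -> max=7
step 3: append 18 -> window=[7, 18] -> max=18
step 4: append 22 -> window=[18, 22] -> max=22
Window #3 max = 22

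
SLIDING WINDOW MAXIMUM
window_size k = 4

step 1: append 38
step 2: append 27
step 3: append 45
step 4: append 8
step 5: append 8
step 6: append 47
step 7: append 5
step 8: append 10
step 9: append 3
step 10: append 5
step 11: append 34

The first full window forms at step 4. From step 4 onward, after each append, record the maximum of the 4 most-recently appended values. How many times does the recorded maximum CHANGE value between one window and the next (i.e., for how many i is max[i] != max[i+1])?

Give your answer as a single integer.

step 1: append 38 -> window=[38] (not full yet)
step 2: append 27 -> window=[38, 27] (not full yet)
step 3: append 45 -> window=[38, 27, 45] (not full yet)
step 4: append 8 -> window=[38, 27, 45, 8] -> max=45
step 5: append 8 -> window=[27, 45, 8, 8] -> max=45
step 6: append 47 -> window=[45, 8, 8, 47] -> max=47
step 7: append 5 -> window=[8, 8, 47, 5] -> max=47
step 8: append 10 -> window=[8, 47, 5, 10] -> max=47
step 9: append 3 -> window=[47, 5, 10, 3] -> max=47
step 10: append 5 -> window=[5, 10, 3, 5] -> max=10
step 11: append 34 -> window=[10, 3, 5, 34] -> max=34
Recorded maximums: 45 45 47 47 47 47 10 34
Changes between consecutive maximums: 3

Answer: 3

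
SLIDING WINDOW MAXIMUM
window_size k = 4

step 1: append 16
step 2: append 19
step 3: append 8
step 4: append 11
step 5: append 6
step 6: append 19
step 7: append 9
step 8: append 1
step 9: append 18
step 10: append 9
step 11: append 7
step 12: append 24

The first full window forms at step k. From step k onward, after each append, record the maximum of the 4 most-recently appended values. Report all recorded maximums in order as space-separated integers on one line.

Answer: 19 19 19 19 19 19 18 18 24

Derivation:
step 1: append 16 -> window=[16] (not full yet)
step 2: append 19 -> window=[16, 19] (not full yet)
step 3: append 8 -> window=[16, 19, 8] (not full yet)
step 4: append 11 -> window=[16, 19, 8, 11] -> max=19
step 5: append 6 -> window=[19, 8, 11, 6] -> max=19
step 6: append 19 -> window=[8, 11, 6, 19] -> max=19
step 7: append 9 -> window=[11, 6, 19, 9] -> max=19
step 8: append 1 -> window=[6, 19, 9, 1] -> max=19
step 9: append 18 -> window=[19, 9, 1, 18] -> max=19
step 10: append 9 -> window=[9, 1, 18, 9] -> max=18
step 11: append 7 -> window=[1, 18, 9, 7] -> max=18
step 12: append 24 -> window=[18, 9, 7, 24] -> max=24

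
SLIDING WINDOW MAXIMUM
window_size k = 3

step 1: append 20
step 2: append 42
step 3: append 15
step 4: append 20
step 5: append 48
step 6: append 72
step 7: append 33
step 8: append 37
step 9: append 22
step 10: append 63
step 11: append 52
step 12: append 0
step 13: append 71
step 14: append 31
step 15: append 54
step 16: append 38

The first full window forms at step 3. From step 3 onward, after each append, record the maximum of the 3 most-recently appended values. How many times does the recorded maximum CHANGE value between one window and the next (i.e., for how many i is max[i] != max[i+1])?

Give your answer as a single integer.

Answer: 6

Derivation:
step 1: append 20 -> window=[20] (not full yet)
step 2: append 42 -> window=[20, 42] (not full yet)
step 3: append 15 -> window=[20, 42, 15] -> max=42
step 4: append 20 -> window=[42, 15, 20] -> max=42
step 5: append 48 -> window=[15, 20, 48] -> max=48
step 6: append 72 -> window=[20, 48, 72] -> max=72
step 7: append 33 -> window=[48, 72, 33] -> max=72
step 8: append 37 -> window=[72, 33, 37] -> max=72
step 9: append 22 -> window=[33, 37, 22] -> max=37
step 10: append 63 -> window=[37, 22, 63] -> max=63
step 11: append 52 -> window=[22, 63, 52] -> max=63
step 12: append 0 -> window=[63, 52, 0] -> max=63
step 13: append 71 -> window=[52, 0, 71] -> max=71
step 14: append 31 -> window=[0, 71, 31] -> max=71
step 15: append 54 -> window=[71, 31, 54] -> max=71
step 16: append 38 -> window=[31, 54, 38] -> max=54
Recorded maximums: 42 42 48 72 72 72 37 63 63 63 71 71 71 54
Changes between consecutive maximums: 6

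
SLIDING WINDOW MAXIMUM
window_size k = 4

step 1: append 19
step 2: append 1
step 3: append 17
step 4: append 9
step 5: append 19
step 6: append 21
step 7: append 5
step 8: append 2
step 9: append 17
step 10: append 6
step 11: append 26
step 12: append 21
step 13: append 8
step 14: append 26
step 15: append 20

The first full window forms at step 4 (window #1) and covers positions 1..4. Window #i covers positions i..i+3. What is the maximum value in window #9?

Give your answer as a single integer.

step 1: append 19 -> window=[19] (not full yet)
step 2: append 1 -> window=[19, 1] (not full yet)
step 3: append 17 -> window=[19, 1, 17] (not full yet)
step 4: append 9 -> window=[19, 1, 17, 9] -> max=19
step 5: append 19 -> window=[1, 17, 9, 19] -> max=19
step 6: append 21 -> window=[17, 9, 19, 21] -> max=21
step 7: append 5 -> window=[9, 19, 21, 5] -> max=21
step 8: append 2 -> window=[19, 21, 5, 2] -> max=21
step 9: append 17 -> window=[21, 5, 2, 17] -> max=21
step 10: append 6 -> window=[5, 2, 17, 6] -> max=17
step 11: append 26 -> window=[2, 17, 6, 26] -> max=26
step 12: append 21 -> window=[17, 6, 26, 21] -> max=26
Window #9 max = 26

Answer: 26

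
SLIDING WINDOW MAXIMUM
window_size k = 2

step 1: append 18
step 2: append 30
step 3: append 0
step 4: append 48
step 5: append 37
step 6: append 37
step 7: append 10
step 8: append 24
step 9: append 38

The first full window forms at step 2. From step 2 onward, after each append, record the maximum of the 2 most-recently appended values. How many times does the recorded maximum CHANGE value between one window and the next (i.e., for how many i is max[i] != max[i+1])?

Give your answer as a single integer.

step 1: append 18 -> window=[18] (not full yet)
step 2: append 30 -> window=[18, 30] -> max=30
step 3: append 0 -> window=[30, 0] -> max=30
step 4: append 48 -> window=[0, 48] -> max=48
step 5: append 37 -> window=[48, 37] -> max=48
step 6: append 37 -> window=[37, 37] -> max=37
step 7: append 10 -> window=[37, 10] -> max=37
step 8: append 24 -> window=[10, 24] -> max=24
step 9: append 38 -> window=[24, 38] -> max=38
Recorded maximums: 30 30 48 48 37 37 24 38
Changes between consecutive maximums: 4

Answer: 4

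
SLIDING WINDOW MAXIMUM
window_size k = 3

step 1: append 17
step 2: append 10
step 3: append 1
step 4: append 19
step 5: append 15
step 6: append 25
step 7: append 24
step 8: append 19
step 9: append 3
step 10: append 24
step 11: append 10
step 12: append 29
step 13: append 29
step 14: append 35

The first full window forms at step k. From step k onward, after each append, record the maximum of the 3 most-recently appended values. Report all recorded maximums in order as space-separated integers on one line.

step 1: append 17 -> window=[17] (not full yet)
step 2: append 10 -> window=[17, 10] (not full yet)
step 3: append 1 -> window=[17, 10, 1] -> max=17
step 4: append 19 -> window=[10, 1, 19] -> max=19
step 5: append 15 -> window=[1, 19, 15] -> max=19
step 6: append 25 -> window=[19, 15, 25] -> max=25
step 7: append 24 -> window=[15, 25, 24] -> max=25
step 8: append 19 -> window=[25, 24, 19] -> max=25
step 9: append 3 -> window=[24, 19, 3] -> max=24
step 10: append 24 -> window=[19, 3, 24] -> max=24
step 11: append 10 -> window=[3, 24, 10] -> max=24
step 12: append 29 -> window=[24, 10, 29] -> max=29
step 13: append 29 -> window=[10, 29, 29] -> max=29
step 14: append 35 -> window=[29, 29, 35] -> max=35

Answer: 17 19 19 25 25 25 24 24 24 29 29 35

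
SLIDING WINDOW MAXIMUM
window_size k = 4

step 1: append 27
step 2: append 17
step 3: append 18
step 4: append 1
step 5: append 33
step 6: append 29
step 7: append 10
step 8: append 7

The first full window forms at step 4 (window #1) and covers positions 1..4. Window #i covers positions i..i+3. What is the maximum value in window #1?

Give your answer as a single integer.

step 1: append 27 -> window=[27] (not full yet)
step 2: append 17 -> window=[27, 17] (not full yet)
step 3: append 18 -> window=[27, 17, 18] (not full yet)
step 4: append 1 -> window=[27, 17, 18, 1] -> max=27
Window #1 max = 27

Answer: 27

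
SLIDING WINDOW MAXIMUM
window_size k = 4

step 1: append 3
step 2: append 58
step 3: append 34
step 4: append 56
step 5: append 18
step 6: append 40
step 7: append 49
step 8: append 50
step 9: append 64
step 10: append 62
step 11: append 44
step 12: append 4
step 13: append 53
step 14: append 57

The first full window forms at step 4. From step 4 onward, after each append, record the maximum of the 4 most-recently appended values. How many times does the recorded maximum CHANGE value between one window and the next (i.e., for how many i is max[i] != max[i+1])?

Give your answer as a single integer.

step 1: append 3 -> window=[3] (not full yet)
step 2: append 58 -> window=[3, 58] (not full yet)
step 3: append 34 -> window=[3, 58, 34] (not full yet)
step 4: append 56 -> window=[3, 58, 34, 56] -> max=58
step 5: append 18 -> window=[58, 34, 56, 18] -> max=58
step 6: append 40 -> window=[34, 56, 18, 40] -> max=56
step 7: append 49 -> window=[56, 18, 40, 49] -> max=56
step 8: append 50 -> window=[18, 40, 49, 50] -> max=50
step 9: append 64 -> window=[40, 49, 50, 64] -> max=64
step 10: append 62 -> window=[49, 50, 64, 62] -> max=64
step 11: append 44 -> window=[50, 64, 62, 44] -> max=64
step 12: append 4 -> window=[64, 62, 44, 4] -> max=64
step 13: append 53 -> window=[62, 44, 4, 53] -> max=62
step 14: append 57 -> window=[44, 4, 53, 57] -> max=57
Recorded maximums: 58 58 56 56 50 64 64 64 64 62 57
Changes between consecutive maximums: 5

Answer: 5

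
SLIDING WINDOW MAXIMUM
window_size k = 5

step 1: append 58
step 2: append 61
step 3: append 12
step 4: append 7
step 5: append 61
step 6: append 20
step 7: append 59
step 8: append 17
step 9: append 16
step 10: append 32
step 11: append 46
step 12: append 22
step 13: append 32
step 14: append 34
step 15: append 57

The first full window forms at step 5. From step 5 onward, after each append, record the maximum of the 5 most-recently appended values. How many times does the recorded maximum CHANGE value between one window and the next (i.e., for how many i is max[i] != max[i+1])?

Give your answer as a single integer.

Answer: 3

Derivation:
step 1: append 58 -> window=[58] (not full yet)
step 2: append 61 -> window=[58, 61] (not full yet)
step 3: append 12 -> window=[58, 61, 12] (not full yet)
step 4: append 7 -> window=[58, 61, 12, 7] (not full yet)
step 5: append 61 -> window=[58, 61, 12, 7, 61] -> max=61
step 6: append 20 -> window=[61, 12, 7, 61, 20] -> max=61
step 7: append 59 -> window=[12, 7, 61, 20, 59] -> max=61
step 8: append 17 -> window=[7, 61, 20, 59, 17] -> max=61
step 9: append 16 -> window=[61, 20, 59, 17, 16] -> max=61
step 10: append 32 -> window=[20, 59, 17, 16, 32] -> max=59
step 11: append 46 -> window=[59, 17, 16, 32, 46] -> max=59
step 12: append 22 -> window=[17, 16, 32, 46, 22] -> max=46
step 13: append 32 -> window=[16, 32, 46, 22, 32] -> max=46
step 14: append 34 -> window=[32, 46, 22, 32, 34] -> max=46
step 15: append 57 -> window=[46, 22, 32, 34, 57] -> max=57
Recorded maximums: 61 61 61 61 61 59 59 46 46 46 57
Changes between consecutive maximums: 3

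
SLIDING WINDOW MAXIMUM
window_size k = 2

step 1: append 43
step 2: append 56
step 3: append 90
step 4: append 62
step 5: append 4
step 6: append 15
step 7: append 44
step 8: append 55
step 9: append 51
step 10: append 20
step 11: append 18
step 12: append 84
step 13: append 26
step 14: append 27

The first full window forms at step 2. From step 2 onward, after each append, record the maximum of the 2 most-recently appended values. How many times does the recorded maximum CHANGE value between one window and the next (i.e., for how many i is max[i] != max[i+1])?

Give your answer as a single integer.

Answer: 9

Derivation:
step 1: append 43 -> window=[43] (not full yet)
step 2: append 56 -> window=[43, 56] -> max=56
step 3: append 90 -> window=[56, 90] -> max=90
step 4: append 62 -> window=[90, 62] -> max=90
step 5: append 4 -> window=[62, 4] -> max=62
step 6: append 15 -> window=[4, 15] -> max=15
step 7: append 44 -> window=[15, 44] -> max=44
step 8: append 55 -> window=[44, 55] -> max=55
step 9: append 51 -> window=[55, 51] -> max=55
step 10: append 20 -> window=[51, 20] -> max=51
step 11: append 18 -> window=[20, 18] -> max=20
step 12: append 84 -> window=[18, 84] -> max=84
step 13: append 26 -> window=[84, 26] -> max=84
step 14: append 27 -> window=[26, 27] -> max=27
Recorded maximums: 56 90 90 62 15 44 55 55 51 20 84 84 27
Changes between consecutive maximums: 9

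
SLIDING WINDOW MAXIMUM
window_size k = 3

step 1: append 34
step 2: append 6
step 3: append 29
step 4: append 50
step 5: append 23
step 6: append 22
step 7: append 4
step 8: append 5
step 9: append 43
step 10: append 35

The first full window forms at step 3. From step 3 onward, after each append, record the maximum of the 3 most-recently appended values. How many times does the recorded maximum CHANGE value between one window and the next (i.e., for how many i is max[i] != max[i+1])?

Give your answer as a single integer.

Answer: 4

Derivation:
step 1: append 34 -> window=[34] (not full yet)
step 2: append 6 -> window=[34, 6] (not full yet)
step 3: append 29 -> window=[34, 6, 29] -> max=34
step 4: append 50 -> window=[6, 29, 50] -> max=50
step 5: append 23 -> window=[29, 50, 23] -> max=50
step 6: append 22 -> window=[50, 23, 22] -> max=50
step 7: append 4 -> window=[23, 22, 4] -> max=23
step 8: append 5 -> window=[22, 4, 5] -> max=22
step 9: append 43 -> window=[4, 5, 43] -> max=43
step 10: append 35 -> window=[5, 43, 35] -> max=43
Recorded maximums: 34 50 50 50 23 22 43 43
Changes between consecutive maximums: 4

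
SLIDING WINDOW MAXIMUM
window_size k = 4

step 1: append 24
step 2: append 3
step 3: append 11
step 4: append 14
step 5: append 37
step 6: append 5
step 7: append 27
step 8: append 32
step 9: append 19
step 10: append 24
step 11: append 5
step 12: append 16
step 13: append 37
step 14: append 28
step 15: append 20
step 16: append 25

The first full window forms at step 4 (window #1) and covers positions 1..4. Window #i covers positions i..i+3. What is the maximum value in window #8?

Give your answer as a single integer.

Answer: 32

Derivation:
step 1: append 24 -> window=[24] (not full yet)
step 2: append 3 -> window=[24, 3] (not full yet)
step 3: append 11 -> window=[24, 3, 11] (not full yet)
step 4: append 14 -> window=[24, 3, 11, 14] -> max=24
step 5: append 37 -> window=[3, 11, 14, 37] -> max=37
step 6: append 5 -> window=[11, 14, 37, 5] -> max=37
step 7: append 27 -> window=[14, 37, 5, 27] -> max=37
step 8: append 32 -> window=[37, 5, 27, 32] -> max=37
step 9: append 19 -> window=[5, 27, 32, 19] -> max=32
step 10: append 24 -> window=[27, 32, 19, 24] -> max=32
step 11: append 5 -> window=[32, 19, 24, 5] -> max=32
Window #8 max = 32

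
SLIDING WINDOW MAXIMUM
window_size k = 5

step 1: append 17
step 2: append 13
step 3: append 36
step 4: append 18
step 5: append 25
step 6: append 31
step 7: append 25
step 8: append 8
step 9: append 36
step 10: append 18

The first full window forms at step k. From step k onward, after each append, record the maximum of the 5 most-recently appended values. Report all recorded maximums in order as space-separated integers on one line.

Answer: 36 36 36 31 36 36

Derivation:
step 1: append 17 -> window=[17] (not full yet)
step 2: append 13 -> window=[17, 13] (not full yet)
step 3: append 36 -> window=[17, 13, 36] (not full yet)
step 4: append 18 -> window=[17, 13, 36, 18] (not full yet)
step 5: append 25 -> window=[17, 13, 36, 18, 25] -> max=36
step 6: append 31 -> window=[13, 36, 18, 25, 31] -> max=36
step 7: append 25 -> window=[36, 18, 25, 31, 25] -> max=36
step 8: append 8 -> window=[18, 25, 31, 25, 8] -> max=31
step 9: append 36 -> window=[25, 31, 25, 8, 36] -> max=36
step 10: append 18 -> window=[31, 25, 8, 36, 18] -> max=36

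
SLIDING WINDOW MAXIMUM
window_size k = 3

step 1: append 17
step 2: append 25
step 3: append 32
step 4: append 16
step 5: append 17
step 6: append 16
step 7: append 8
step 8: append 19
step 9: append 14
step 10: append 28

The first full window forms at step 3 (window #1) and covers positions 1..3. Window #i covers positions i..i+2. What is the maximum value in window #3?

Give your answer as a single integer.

Answer: 32

Derivation:
step 1: append 17 -> window=[17] (not full yet)
step 2: append 25 -> window=[17, 25] (not full yet)
step 3: append 32 -> window=[17, 25, 32] -> max=32
step 4: append 16 -> window=[25, 32, 16] -> max=32
step 5: append 17 -> window=[32, 16, 17] -> max=32
Window #3 max = 32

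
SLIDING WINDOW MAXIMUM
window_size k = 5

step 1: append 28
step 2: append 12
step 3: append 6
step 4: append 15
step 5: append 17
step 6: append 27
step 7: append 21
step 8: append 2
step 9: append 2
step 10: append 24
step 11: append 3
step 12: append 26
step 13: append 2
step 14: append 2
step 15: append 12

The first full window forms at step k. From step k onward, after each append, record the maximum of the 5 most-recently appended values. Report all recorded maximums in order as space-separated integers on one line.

step 1: append 28 -> window=[28] (not full yet)
step 2: append 12 -> window=[28, 12] (not full yet)
step 3: append 6 -> window=[28, 12, 6] (not full yet)
step 4: append 15 -> window=[28, 12, 6, 15] (not full yet)
step 5: append 17 -> window=[28, 12, 6, 15, 17] -> max=28
step 6: append 27 -> window=[12, 6, 15, 17, 27] -> max=27
step 7: append 21 -> window=[6, 15, 17, 27, 21] -> max=27
step 8: append 2 -> window=[15, 17, 27, 21, 2] -> max=27
step 9: append 2 -> window=[17, 27, 21, 2, 2] -> max=27
step 10: append 24 -> window=[27, 21, 2, 2, 24] -> max=27
step 11: append 3 -> window=[21, 2, 2, 24, 3] -> max=24
step 12: append 26 -> window=[2, 2, 24, 3, 26] -> max=26
step 13: append 2 -> window=[2, 24, 3, 26, 2] -> max=26
step 14: append 2 -> window=[24, 3, 26, 2, 2] -> max=26
step 15: append 12 -> window=[3, 26, 2, 2, 12] -> max=26

Answer: 28 27 27 27 27 27 24 26 26 26 26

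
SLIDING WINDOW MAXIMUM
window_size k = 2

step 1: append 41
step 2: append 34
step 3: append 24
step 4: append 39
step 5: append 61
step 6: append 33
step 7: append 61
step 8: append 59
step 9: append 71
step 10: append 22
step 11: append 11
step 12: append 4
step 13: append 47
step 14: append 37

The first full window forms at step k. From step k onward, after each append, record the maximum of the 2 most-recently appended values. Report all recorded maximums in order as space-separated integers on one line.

Answer: 41 34 39 61 61 61 61 71 71 22 11 47 47

Derivation:
step 1: append 41 -> window=[41] (not full yet)
step 2: append 34 -> window=[41, 34] -> max=41
step 3: append 24 -> window=[34, 24] -> max=34
step 4: append 39 -> window=[24, 39] -> max=39
step 5: append 61 -> window=[39, 61] -> max=61
step 6: append 33 -> window=[61, 33] -> max=61
step 7: append 61 -> window=[33, 61] -> max=61
step 8: append 59 -> window=[61, 59] -> max=61
step 9: append 71 -> window=[59, 71] -> max=71
step 10: append 22 -> window=[71, 22] -> max=71
step 11: append 11 -> window=[22, 11] -> max=22
step 12: append 4 -> window=[11, 4] -> max=11
step 13: append 47 -> window=[4, 47] -> max=47
step 14: append 37 -> window=[47, 37] -> max=47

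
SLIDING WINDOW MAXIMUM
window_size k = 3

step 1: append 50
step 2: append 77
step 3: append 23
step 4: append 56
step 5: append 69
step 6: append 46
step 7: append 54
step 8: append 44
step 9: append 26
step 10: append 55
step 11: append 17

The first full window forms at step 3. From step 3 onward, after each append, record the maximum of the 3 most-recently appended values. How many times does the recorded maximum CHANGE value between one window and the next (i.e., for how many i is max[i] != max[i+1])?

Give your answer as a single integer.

Answer: 3

Derivation:
step 1: append 50 -> window=[50] (not full yet)
step 2: append 77 -> window=[50, 77] (not full yet)
step 3: append 23 -> window=[50, 77, 23] -> max=77
step 4: append 56 -> window=[77, 23, 56] -> max=77
step 5: append 69 -> window=[23, 56, 69] -> max=69
step 6: append 46 -> window=[56, 69, 46] -> max=69
step 7: append 54 -> window=[69, 46, 54] -> max=69
step 8: append 44 -> window=[46, 54, 44] -> max=54
step 9: append 26 -> window=[54, 44, 26] -> max=54
step 10: append 55 -> window=[44, 26, 55] -> max=55
step 11: append 17 -> window=[26, 55, 17] -> max=55
Recorded maximums: 77 77 69 69 69 54 54 55 55
Changes between consecutive maximums: 3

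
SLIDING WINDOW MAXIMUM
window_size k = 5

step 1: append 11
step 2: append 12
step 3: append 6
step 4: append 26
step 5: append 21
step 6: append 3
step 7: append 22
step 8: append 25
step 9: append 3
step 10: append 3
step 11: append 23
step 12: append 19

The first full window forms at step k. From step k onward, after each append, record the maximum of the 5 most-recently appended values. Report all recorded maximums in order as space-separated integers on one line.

Answer: 26 26 26 26 25 25 25 25

Derivation:
step 1: append 11 -> window=[11] (not full yet)
step 2: append 12 -> window=[11, 12] (not full yet)
step 3: append 6 -> window=[11, 12, 6] (not full yet)
step 4: append 26 -> window=[11, 12, 6, 26] (not full yet)
step 5: append 21 -> window=[11, 12, 6, 26, 21] -> max=26
step 6: append 3 -> window=[12, 6, 26, 21, 3] -> max=26
step 7: append 22 -> window=[6, 26, 21, 3, 22] -> max=26
step 8: append 25 -> window=[26, 21, 3, 22, 25] -> max=26
step 9: append 3 -> window=[21, 3, 22, 25, 3] -> max=25
step 10: append 3 -> window=[3, 22, 25, 3, 3] -> max=25
step 11: append 23 -> window=[22, 25, 3, 3, 23] -> max=25
step 12: append 19 -> window=[25, 3, 3, 23, 19] -> max=25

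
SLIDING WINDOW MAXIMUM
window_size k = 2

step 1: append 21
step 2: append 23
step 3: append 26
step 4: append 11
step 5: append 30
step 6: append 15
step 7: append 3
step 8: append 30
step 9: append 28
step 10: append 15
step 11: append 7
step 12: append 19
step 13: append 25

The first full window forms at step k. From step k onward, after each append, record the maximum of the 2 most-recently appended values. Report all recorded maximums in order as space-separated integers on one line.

step 1: append 21 -> window=[21] (not full yet)
step 2: append 23 -> window=[21, 23] -> max=23
step 3: append 26 -> window=[23, 26] -> max=26
step 4: append 11 -> window=[26, 11] -> max=26
step 5: append 30 -> window=[11, 30] -> max=30
step 6: append 15 -> window=[30, 15] -> max=30
step 7: append 3 -> window=[15, 3] -> max=15
step 8: append 30 -> window=[3, 30] -> max=30
step 9: append 28 -> window=[30, 28] -> max=30
step 10: append 15 -> window=[28, 15] -> max=28
step 11: append 7 -> window=[15, 7] -> max=15
step 12: append 19 -> window=[7, 19] -> max=19
step 13: append 25 -> window=[19, 25] -> max=25

Answer: 23 26 26 30 30 15 30 30 28 15 19 25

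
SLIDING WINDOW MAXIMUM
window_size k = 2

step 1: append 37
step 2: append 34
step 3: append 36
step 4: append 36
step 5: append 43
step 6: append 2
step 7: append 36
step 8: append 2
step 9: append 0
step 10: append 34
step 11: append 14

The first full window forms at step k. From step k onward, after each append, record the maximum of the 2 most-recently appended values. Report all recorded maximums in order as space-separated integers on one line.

step 1: append 37 -> window=[37] (not full yet)
step 2: append 34 -> window=[37, 34] -> max=37
step 3: append 36 -> window=[34, 36] -> max=36
step 4: append 36 -> window=[36, 36] -> max=36
step 5: append 43 -> window=[36, 43] -> max=43
step 6: append 2 -> window=[43, 2] -> max=43
step 7: append 36 -> window=[2, 36] -> max=36
step 8: append 2 -> window=[36, 2] -> max=36
step 9: append 0 -> window=[2, 0] -> max=2
step 10: append 34 -> window=[0, 34] -> max=34
step 11: append 14 -> window=[34, 14] -> max=34

Answer: 37 36 36 43 43 36 36 2 34 34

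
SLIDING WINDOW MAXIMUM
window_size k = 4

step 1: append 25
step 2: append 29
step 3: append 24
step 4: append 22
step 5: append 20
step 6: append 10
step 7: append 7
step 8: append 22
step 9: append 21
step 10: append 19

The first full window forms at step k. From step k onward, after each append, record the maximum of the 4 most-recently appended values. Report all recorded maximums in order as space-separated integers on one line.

Answer: 29 29 24 22 22 22 22

Derivation:
step 1: append 25 -> window=[25] (not full yet)
step 2: append 29 -> window=[25, 29] (not full yet)
step 3: append 24 -> window=[25, 29, 24] (not full yet)
step 4: append 22 -> window=[25, 29, 24, 22] -> max=29
step 5: append 20 -> window=[29, 24, 22, 20] -> max=29
step 6: append 10 -> window=[24, 22, 20, 10] -> max=24
step 7: append 7 -> window=[22, 20, 10, 7] -> max=22
step 8: append 22 -> window=[20, 10, 7, 22] -> max=22
step 9: append 21 -> window=[10, 7, 22, 21] -> max=22
step 10: append 19 -> window=[7, 22, 21, 19] -> max=22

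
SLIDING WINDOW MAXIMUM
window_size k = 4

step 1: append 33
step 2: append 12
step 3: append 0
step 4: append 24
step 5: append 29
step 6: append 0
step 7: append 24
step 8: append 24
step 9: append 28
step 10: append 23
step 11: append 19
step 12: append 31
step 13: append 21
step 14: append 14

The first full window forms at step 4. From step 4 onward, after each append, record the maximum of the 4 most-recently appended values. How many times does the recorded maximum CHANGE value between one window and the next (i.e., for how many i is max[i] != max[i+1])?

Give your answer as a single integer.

Answer: 3

Derivation:
step 1: append 33 -> window=[33] (not full yet)
step 2: append 12 -> window=[33, 12] (not full yet)
step 3: append 0 -> window=[33, 12, 0] (not full yet)
step 4: append 24 -> window=[33, 12, 0, 24] -> max=33
step 5: append 29 -> window=[12, 0, 24, 29] -> max=29
step 6: append 0 -> window=[0, 24, 29, 0] -> max=29
step 7: append 24 -> window=[24, 29, 0, 24] -> max=29
step 8: append 24 -> window=[29, 0, 24, 24] -> max=29
step 9: append 28 -> window=[0, 24, 24, 28] -> max=28
step 10: append 23 -> window=[24, 24, 28, 23] -> max=28
step 11: append 19 -> window=[24, 28, 23, 19] -> max=28
step 12: append 31 -> window=[28, 23, 19, 31] -> max=31
step 13: append 21 -> window=[23, 19, 31, 21] -> max=31
step 14: append 14 -> window=[19, 31, 21, 14] -> max=31
Recorded maximums: 33 29 29 29 29 28 28 28 31 31 31
Changes between consecutive maximums: 3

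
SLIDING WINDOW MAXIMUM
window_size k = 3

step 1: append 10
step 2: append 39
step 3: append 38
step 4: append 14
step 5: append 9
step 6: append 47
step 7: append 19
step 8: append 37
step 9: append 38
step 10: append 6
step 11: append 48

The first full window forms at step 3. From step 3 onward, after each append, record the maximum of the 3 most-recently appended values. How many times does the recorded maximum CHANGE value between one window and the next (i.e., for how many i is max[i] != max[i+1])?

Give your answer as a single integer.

step 1: append 10 -> window=[10] (not full yet)
step 2: append 39 -> window=[10, 39] (not full yet)
step 3: append 38 -> window=[10, 39, 38] -> max=39
step 4: append 14 -> window=[39, 38, 14] -> max=39
step 5: append 9 -> window=[38, 14, 9] -> max=38
step 6: append 47 -> window=[14, 9, 47] -> max=47
step 7: append 19 -> window=[9, 47, 19] -> max=47
step 8: append 37 -> window=[47, 19, 37] -> max=47
step 9: append 38 -> window=[19, 37, 38] -> max=38
step 10: append 6 -> window=[37, 38, 6] -> max=38
step 11: append 48 -> window=[38, 6, 48] -> max=48
Recorded maximums: 39 39 38 47 47 47 38 38 48
Changes between consecutive maximums: 4

Answer: 4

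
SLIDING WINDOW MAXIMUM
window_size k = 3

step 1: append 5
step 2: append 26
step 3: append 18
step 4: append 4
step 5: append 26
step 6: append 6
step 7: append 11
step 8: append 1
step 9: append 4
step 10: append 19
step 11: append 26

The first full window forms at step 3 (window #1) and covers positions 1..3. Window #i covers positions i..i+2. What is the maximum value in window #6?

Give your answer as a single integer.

step 1: append 5 -> window=[5] (not full yet)
step 2: append 26 -> window=[5, 26] (not full yet)
step 3: append 18 -> window=[5, 26, 18] -> max=26
step 4: append 4 -> window=[26, 18, 4] -> max=26
step 5: append 26 -> window=[18, 4, 26] -> max=26
step 6: append 6 -> window=[4, 26, 6] -> max=26
step 7: append 11 -> window=[26, 6, 11] -> max=26
step 8: append 1 -> window=[6, 11, 1] -> max=11
Window #6 max = 11

Answer: 11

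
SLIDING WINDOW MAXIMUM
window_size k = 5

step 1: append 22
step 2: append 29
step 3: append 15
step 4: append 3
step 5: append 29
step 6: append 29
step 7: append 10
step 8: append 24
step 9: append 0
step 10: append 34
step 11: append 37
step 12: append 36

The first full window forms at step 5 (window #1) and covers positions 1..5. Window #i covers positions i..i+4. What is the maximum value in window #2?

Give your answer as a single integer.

Answer: 29

Derivation:
step 1: append 22 -> window=[22] (not full yet)
step 2: append 29 -> window=[22, 29] (not full yet)
step 3: append 15 -> window=[22, 29, 15] (not full yet)
step 4: append 3 -> window=[22, 29, 15, 3] (not full yet)
step 5: append 29 -> window=[22, 29, 15, 3, 29] -> max=29
step 6: append 29 -> window=[29, 15, 3, 29, 29] -> max=29
Window #2 max = 29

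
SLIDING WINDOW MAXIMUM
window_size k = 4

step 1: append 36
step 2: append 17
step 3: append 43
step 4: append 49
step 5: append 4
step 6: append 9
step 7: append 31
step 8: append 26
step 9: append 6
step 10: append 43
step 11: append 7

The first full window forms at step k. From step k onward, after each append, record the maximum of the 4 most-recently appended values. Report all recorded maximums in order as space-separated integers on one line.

step 1: append 36 -> window=[36] (not full yet)
step 2: append 17 -> window=[36, 17] (not full yet)
step 3: append 43 -> window=[36, 17, 43] (not full yet)
step 4: append 49 -> window=[36, 17, 43, 49] -> max=49
step 5: append 4 -> window=[17, 43, 49, 4] -> max=49
step 6: append 9 -> window=[43, 49, 4, 9] -> max=49
step 7: append 31 -> window=[49, 4, 9, 31] -> max=49
step 8: append 26 -> window=[4, 9, 31, 26] -> max=31
step 9: append 6 -> window=[9, 31, 26, 6] -> max=31
step 10: append 43 -> window=[31, 26, 6, 43] -> max=43
step 11: append 7 -> window=[26, 6, 43, 7] -> max=43

Answer: 49 49 49 49 31 31 43 43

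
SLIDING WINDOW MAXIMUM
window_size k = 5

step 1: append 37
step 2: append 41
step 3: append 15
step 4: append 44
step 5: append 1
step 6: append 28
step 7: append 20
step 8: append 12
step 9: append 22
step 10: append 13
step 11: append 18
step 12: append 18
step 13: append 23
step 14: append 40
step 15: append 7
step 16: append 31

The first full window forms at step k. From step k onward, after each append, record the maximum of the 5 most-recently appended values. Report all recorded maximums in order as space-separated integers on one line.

step 1: append 37 -> window=[37] (not full yet)
step 2: append 41 -> window=[37, 41] (not full yet)
step 3: append 15 -> window=[37, 41, 15] (not full yet)
step 4: append 44 -> window=[37, 41, 15, 44] (not full yet)
step 5: append 1 -> window=[37, 41, 15, 44, 1] -> max=44
step 6: append 28 -> window=[41, 15, 44, 1, 28] -> max=44
step 7: append 20 -> window=[15, 44, 1, 28, 20] -> max=44
step 8: append 12 -> window=[44, 1, 28, 20, 12] -> max=44
step 9: append 22 -> window=[1, 28, 20, 12, 22] -> max=28
step 10: append 13 -> window=[28, 20, 12, 22, 13] -> max=28
step 11: append 18 -> window=[20, 12, 22, 13, 18] -> max=22
step 12: append 18 -> window=[12, 22, 13, 18, 18] -> max=22
step 13: append 23 -> window=[22, 13, 18, 18, 23] -> max=23
step 14: append 40 -> window=[13, 18, 18, 23, 40] -> max=40
step 15: append 7 -> window=[18, 18, 23, 40, 7] -> max=40
step 16: append 31 -> window=[18, 23, 40, 7, 31] -> max=40

Answer: 44 44 44 44 28 28 22 22 23 40 40 40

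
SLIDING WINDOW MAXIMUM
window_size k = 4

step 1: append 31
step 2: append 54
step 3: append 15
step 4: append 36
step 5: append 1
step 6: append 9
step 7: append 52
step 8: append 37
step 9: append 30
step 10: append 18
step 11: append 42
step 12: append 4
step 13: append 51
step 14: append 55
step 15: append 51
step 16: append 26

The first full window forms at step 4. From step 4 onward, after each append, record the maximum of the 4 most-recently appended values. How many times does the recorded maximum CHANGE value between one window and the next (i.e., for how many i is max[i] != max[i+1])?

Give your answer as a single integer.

step 1: append 31 -> window=[31] (not full yet)
step 2: append 54 -> window=[31, 54] (not full yet)
step 3: append 15 -> window=[31, 54, 15] (not full yet)
step 4: append 36 -> window=[31, 54, 15, 36] -> max=54
step 5: append 1 -> window=[54, 15, 36, 1] -> max=54
step 6: append 9 -> window=[15, 36, 1, 9] -> max=36
step 7: append 52 -> window=[36, 1, 9, 52] -> max=52
step 8: append 37 -> window=[1, 9, 52, 37] -> max=52
step 9: append 30 -> window=[9, 52, 37, 30] -> max=52
step 10: append 18 -> window=[52, 37, 30, 18] -> max=52
step 11: append 42 -> window=[37, 30, 18, 42] -> max=42
step 12: append 4 -> window=[30, 18, 42, 4] -> max=42
step 13: append 51 -> window=[18, 42, 4, 51] -> max=51
step 14: append 55 -> window=[42, 4, 51, 55] -> max=55
step 15: append 51 -> window=[4, 51, 55, 51] -> max=55
step 16: append 26 -> window=[51, 55, 51, 26] -> max=55
Recorded maximums: 54 54 36 52 52 52 52 42 42 51 55 55 55
Changes between consecutive maximums: 5

Answer: 5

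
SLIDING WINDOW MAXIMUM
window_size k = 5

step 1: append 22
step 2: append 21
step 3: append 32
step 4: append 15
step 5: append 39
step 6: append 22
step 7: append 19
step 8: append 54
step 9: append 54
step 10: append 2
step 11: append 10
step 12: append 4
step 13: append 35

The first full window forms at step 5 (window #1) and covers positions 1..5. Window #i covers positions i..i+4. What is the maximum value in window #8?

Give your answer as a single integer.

Answer: 54

Derivation:
step 1: append 22 -> window=[22] (not full yet)
step 2: append 21 -> window=[22, 21] (not full yet)
step 3: append 32 -> window=[22, 21, 32] (not full yet)
step 4: append 15 -> window=[22, 21, 32, 15] (not full yet)
step 5: append 39 -> window=[22, 21, 32, 15, 39] -> max=39
step 6: append 22 -> window=[21, 32, 15, 39, 22] -> max=39
step 7: append 19 -> window=[32, 15, 39, 22, 19] -> max=39
step 8: append 54 -> window=[15, 39, 22, 19, 54] -> max=54
step 9: append 54 -> window=[39, 22, 19, 54, 54] -> max=54
step 10: append 2 -> window=[22, 19, 54, 54, 2] -> max=54
step 11: append 10 -> window=[19, 54, 54, 2, 10] -> max=54
step 12: append 4 -> window=[54, 54, 2, 10, 4] -> max=54
Window #8 max = 54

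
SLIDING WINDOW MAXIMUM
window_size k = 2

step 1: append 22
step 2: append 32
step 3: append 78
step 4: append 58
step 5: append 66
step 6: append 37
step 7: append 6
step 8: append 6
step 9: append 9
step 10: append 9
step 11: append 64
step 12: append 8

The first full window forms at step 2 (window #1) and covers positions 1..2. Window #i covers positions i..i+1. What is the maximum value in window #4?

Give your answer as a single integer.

Answer: 66

Derivation:
step 1: append 22 -> window=[22] (not full yet)
step 2: append 32 -> window=[22, 32] -> max=32
step 3: append 78 -> window=[32, 78] -> max=78
step 4: append 58 -> window=[78, 58] -> max=78
step 5: append 66 -> window=[58, 66] -> max=66
Window #4 max = 66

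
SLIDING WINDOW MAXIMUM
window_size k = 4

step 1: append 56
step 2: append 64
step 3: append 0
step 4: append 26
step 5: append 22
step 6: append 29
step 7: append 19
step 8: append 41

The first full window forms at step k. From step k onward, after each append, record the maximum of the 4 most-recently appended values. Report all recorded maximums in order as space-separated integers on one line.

Answer: 64 64 29 29 41

Derivation:
step 1: append 56 -> window=[56] (not full yet)
step 2: append 64 -> window=[56, 64] (not full yet)
step 3: append 0 -> window=[56, 64, 0] (not full yet)
step 4: append 26 -> window=[56, 64, 0, 26] -> max=64
step 5: append 22 -> window=[64, 0, 26, 22] -> max=64
step 6: append 29 -> window=[0, 26, 22, 29] -> max=29
step 7: append 19 -> window=[26, 22, 29, 19] -> max=29
step 8: append 41 -> window=[22, 29, 19, 41] -> max=41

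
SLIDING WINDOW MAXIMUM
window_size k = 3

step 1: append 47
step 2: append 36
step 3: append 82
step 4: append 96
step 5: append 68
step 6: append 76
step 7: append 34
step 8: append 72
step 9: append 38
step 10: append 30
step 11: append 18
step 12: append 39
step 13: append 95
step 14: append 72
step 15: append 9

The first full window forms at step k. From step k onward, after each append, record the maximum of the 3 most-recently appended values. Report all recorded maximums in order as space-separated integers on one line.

Answer: 82 96 96 96 76 76 72 72 38 39 95 95 95

Derivation:
step 1: append 47 -> window=[47] (not full yet)
step 2: append 36 -> window=[47, 36] (not full yet)
step 3: append 82 -> window=[47, 36, 82] -> max=82
step 4: append 96 -> window=[36, 82, 96] -> max=96
step 5: append 68 -> window=[82, 96, 68] -> max=96
step 6: append 76 -> window=[96, 68, 76] -> max=96
step 7: append 34 -> window=[68, 76, 34] -> max=76
step 8: append 72 -> window=[76, 34, 72] -> max=76
step 9: append 38 -> window=[34, 72, 38] -> max=72
step 10: append 30 -> window=[72, 38, 30] -> max=72
step 11: append 18 -> window=[38, 30, 18] -> max=38
step 12: append 39 -> window=[30, 18, 39] -> max=39
step 13: append 95 -> window=[18, 39, 95] -> max=95
step 14: append 72 -> window=[39, 95, 72] -> max=95
step 15: append 9 -> window=[95, 72, 9] -> max=95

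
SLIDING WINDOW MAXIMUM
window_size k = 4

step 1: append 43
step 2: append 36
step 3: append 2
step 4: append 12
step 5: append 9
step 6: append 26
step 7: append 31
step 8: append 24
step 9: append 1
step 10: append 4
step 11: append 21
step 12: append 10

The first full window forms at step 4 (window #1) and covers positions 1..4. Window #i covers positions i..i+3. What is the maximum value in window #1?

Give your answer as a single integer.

step 1: append 43 -> window=[43] (not full yet)
step 2: append 36 -> window=[43, 36] (not full yet)
step 3: append 2 -> window=[43, 36, 2] (not full yet)
step 4: append 12 -> window=[43, 36, 2, 12] -> max=43
Window #1 max = 43

Answer: 43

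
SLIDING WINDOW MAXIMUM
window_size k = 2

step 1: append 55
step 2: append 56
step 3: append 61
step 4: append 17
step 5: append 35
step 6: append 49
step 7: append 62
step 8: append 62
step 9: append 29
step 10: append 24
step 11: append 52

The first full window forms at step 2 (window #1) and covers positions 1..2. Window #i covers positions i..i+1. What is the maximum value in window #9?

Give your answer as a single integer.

Answer: 29

Derivation:
step 1: append 55 -> window=[55] (not full yet)
step 2: append 56 -> window=[55, 56] -> max=56
step 3: append 61 -> window=[56, 61] -> max=61
step 4: append 17 -> window=[61, 17] -> max=61
step 5: append 35 -> window=[17, 35] -> max=35
step 6: append 49 -> window=[35, 49] -> max=49
step 7: append 62 -> window=[49, 62] -> max=62
step 8: append 62 -> window=[62, 62] -> max=62
step 9: append 29 -> window=[62, 29] -> max=62
step 10: append 24 -> window=[29, 24] -> max=29
Window #9 max = 29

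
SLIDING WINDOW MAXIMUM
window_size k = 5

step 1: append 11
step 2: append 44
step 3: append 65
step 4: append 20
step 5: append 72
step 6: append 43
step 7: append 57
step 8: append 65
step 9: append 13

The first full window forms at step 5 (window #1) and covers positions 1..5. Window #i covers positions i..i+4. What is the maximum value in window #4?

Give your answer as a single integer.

Answer: 72

Derivation:
step 1: append 11 -> window=[11] (not full yet)
step 2: append 44 -> window=[11, 44] (not full yet)
step 3: append 65 -> window=[11, 44, 65] (not full yet)
step 4: append 20 -> window=[11, 44, 65, 20] (not full yet)
step 5: append 72 -> window=[11, 44, 65, 20, 72] -> max=72
step 6: append 43 -> window=[44, 65, 20, 72, 43] -> max=72
step 7: append 57 -> window=[65, 20, 72, 43, 57] -> max=72
step 8: append 65 -> window=[20, 72, 43, 57, 65] -> max=72
Window #4 max = 72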